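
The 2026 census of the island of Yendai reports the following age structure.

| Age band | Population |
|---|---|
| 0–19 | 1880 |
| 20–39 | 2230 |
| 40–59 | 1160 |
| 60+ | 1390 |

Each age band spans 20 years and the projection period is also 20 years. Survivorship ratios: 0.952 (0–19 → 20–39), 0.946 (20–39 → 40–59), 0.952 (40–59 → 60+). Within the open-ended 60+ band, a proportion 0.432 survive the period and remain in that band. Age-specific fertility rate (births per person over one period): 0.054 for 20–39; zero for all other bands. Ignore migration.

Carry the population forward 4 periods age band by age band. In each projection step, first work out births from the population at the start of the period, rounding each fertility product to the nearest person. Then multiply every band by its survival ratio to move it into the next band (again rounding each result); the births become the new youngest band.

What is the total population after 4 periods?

— Period 1 —
Births: 2230 × 0.054 = 120
20–39: 1880 × 0.952 = 1790
40–59: 2230 × 0.946 = 2110
60+: 1160 × 0.952 + 1390 × 0.432 = 1104 + 600 = 1704
End of period: [120, 1790, 2110, 1704]
— Period 2 —
Births: 1790 × 0.054 = 97
20–39: 120 × 0.952 = 114
40–59: 1790 × 0.946 = 1693
60+: 2110 × 0.952 + 1704 × 0.432 = 2009 + 736 = 2745
End of period: [97, 114, 1693, 2745]
— Period 3 —
Births: 114 × 0.054 = 6
20–39: 97 × 0.952 = 92
40–59: 114 × 0.946 = 108
60+: 1693 × 0.952 + 2745 × 0.432 = 1612 + 1186 = 2798
End of period: [6, 92, 108, 2798]
— Period 4 —
Births: 92 × 0.054 = 5
20–39: 6 × 0.952 = 6
40–59: 92 × 0.946 = 87
60+: 108 × 0.952 + 2798 × 0.432 = 103 + 1209 = 1312
End of period: [5, 6, 87, 1312]
Total after period 4: 5 + 6 + 87 + 1312 = 1410

1410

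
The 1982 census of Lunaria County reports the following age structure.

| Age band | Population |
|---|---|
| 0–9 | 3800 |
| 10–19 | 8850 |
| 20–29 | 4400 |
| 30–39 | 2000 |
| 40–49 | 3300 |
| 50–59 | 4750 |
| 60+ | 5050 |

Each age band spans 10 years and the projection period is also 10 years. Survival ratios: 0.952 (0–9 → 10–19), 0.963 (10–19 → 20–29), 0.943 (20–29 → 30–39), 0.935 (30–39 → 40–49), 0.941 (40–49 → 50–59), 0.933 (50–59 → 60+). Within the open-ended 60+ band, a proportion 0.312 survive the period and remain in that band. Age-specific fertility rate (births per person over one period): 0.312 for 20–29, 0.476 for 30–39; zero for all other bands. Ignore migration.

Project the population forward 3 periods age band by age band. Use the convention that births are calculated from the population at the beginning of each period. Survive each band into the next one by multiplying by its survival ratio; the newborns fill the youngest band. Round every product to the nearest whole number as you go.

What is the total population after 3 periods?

Numbering the bands 1..7 from youngest to oldest:
Period 1:
Births: 4400 * 0.312 = 1373 ; 2000 * 0.476 = 952 ⇒ total 2325
Band 2: 3800 * 0.952 = 3618
Band 3: 8850 * 0.963 = 8523
Band 4: 4400 * 0.943 = 4149
Band 5: 2000 * 0.935 = 1870
Band 6: 3300 * 0.941 = 3105
Band 7: 4750 * 0.933 + 5050 * 0.312 = 4432 + 1576 = 6008
End of period: [2325, 3618, 8523, 4149, 1870, 3105, 6008]
Period 2:
Births: 8523 * 0.312 = 2659 ; 4149 * 0.476 = 1975 ⇒ total 4634
Band 2: 2325 * 0.952 = 2213
Band 3: 3618 * 0.963 = 3484
Band 4: 8523 * 0.943 = 8037
Band 5: 4149 * 0.935 = 3879
Band 6: 1870 * 0.941 = 1760
Band 7: 3105 * 0.933 + 6008 * 0.312 = 2897 + 1874 = 4771
End of period: [4634, 2213, 3484, 8037, 3879, 1760, 4771]
Period 3:
Births: 3484 * 0.312 = 1087 ; 8037 * 0.476 = 3826 ⇒ total 4913
Band 2: 4634 * 0.952 = 4412
Band 3: 2213 * 0.963 = 2131
Band 4: 3484 * 0.943 = 3285
Band 5: 8037 * 0.935 = 7515
Band 6: 3879 * 0.941 = 3650
Band 7: 1760 * 0.933 + 4771 * 0.312 = 1642 + 1489 = 3131
End of period: [4913, 4412, 2131, 3285, 7515, 3650, 3131]
Total after period 3: 4913 + 4412 + 2131 + 3285 + 7515 + 3650 + 3131 = 29037

29037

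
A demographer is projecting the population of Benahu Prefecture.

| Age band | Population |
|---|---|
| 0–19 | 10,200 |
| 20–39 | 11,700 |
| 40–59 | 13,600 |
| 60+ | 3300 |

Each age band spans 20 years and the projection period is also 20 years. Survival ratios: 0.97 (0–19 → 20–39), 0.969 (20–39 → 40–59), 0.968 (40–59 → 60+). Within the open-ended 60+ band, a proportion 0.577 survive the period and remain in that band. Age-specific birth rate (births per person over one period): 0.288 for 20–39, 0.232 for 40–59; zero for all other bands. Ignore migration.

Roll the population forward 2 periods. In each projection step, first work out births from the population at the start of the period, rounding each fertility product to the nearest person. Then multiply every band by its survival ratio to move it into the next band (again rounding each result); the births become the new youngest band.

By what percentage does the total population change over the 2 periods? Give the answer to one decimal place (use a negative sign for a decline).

5.8

Call the groups 1 to 4, youngest first.
After projecting period 1:
Births: 11700 × 0.288 = 3370  |  13600 × 0.232 = 3155 → total 6525
Group 2: 10200 × 0.97 = 9894
Group 3: 11700 × 0.969 = 11337
Group 4: 13600 × 0.968 + 3300 × 0.577 = 13165 + 1904 = 15069
Giving 6525 / 9894 / 11337 / 15069.
After projecting period 2:
Births: 9894 × 0.288 = 2849  |  11337 × 0.232 = 2630 → total 5479
Group 2: 6525 × 0.97 = 6329
Group 3: 9894 × 0.969 = 9587
Group 4: 11337 × 0.968 + 15069 × 0.577 = 10974 + 8695 = 19669
Giving 5479 / 6329 / 9587 / 19669.
Total: 38800 → 41064; change = 2264; percentage change = 5.8%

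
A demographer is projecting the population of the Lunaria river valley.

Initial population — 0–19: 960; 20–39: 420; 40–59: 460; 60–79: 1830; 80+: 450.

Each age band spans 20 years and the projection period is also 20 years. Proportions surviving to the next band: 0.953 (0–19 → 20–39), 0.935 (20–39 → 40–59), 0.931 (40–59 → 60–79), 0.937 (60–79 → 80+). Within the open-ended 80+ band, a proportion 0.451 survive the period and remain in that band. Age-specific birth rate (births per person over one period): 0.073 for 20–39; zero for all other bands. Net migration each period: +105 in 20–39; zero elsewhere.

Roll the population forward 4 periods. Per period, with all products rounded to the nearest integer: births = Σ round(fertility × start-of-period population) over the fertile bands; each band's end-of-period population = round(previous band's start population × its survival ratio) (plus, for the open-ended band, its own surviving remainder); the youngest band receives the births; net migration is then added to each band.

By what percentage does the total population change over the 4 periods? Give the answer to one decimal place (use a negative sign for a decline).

-59.9

[period 1]
Births: 420 × 0.073 = 31
20–39: 960 × 0.953 = 915
40–59: 420 × 0.935 = 393
60–79: 460 × 0.931 = 428
80+: 1830 × 0.937 + 450 × 0.451 = 1715 + 203 = 1918
Net migration: 20–39 + 105 → 1020
End of period: [31, 1020, 393, 428, 1918]
[period 2]
Births: 1020 × 0.073 = 74
20–39: 31 × 0.953 = 30
40–59: 1020 × 0.935 = 954
60–79: 393 × 0.931 = 366
80+: 428 × 0.937 + 1918 × 0.451 = 401 + 865 = 1266
Net migration: 20–39 + 105 → 135
End of period: [74, 135, 954, 366, 1266]
[period 3]
Births: 135 × 0.073 = 10
20–39: 74 × 0.953 = 71
40–59: 135 × 0.935 = 126
60–79: 954 × 0.931 = 888
80+: 366 × 0.937 + 1266 × 0.451 = 343 + 571 = 914
Net migration: 20–39 + 105 → 176
End of period: [10, 176, 126, 888, 914]
[period 4]
Births: 176 × 0.073 = 13
20–39: 10 × 0.953 = 10
40–59: 176 × 0.935 = 165
60–79: 126 × 0.931 = 117
80+: 888 × 0.937 + 914 × 0.451 = 832 + 412 = 1244
Net migration: 20–39 + 105 → 115
End of period: [13, 115, 165, 117, 1244]
Total: 4120 → 1654; change = -2466; percentage change = -59.9%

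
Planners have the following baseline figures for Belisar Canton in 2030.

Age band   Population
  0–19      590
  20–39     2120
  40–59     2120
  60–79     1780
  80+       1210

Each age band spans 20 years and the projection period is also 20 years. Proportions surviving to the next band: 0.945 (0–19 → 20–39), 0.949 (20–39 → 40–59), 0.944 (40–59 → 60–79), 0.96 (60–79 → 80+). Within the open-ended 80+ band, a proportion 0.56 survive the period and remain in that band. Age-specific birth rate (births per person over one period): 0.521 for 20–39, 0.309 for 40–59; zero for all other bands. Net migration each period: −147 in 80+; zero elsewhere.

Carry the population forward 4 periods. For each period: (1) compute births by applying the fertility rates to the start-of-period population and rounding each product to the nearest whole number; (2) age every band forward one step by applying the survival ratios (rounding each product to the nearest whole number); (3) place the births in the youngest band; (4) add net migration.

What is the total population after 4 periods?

6441

Period 1:
Births: 2120 × 0.521 = 1105, 2120 × 0.309 = 655 — total 1760
20–39: 590 × 0.945 = 558
40–59: 2120 × 0.949 = 2012
60–79: 2120 × 0.944 = 2001
80+: 1780 × 0.96 + 1210 × 0.56 = 1709 + 678 = 2387
Net migration: 80+ − 147 → 2240
End of period: [1760, 558, 2012, 2001, 2240]
Period 2:
Births: 558 × 0.521 = 291, 2012 × 0.309 = 622 — total 913
20–39: 1760 × 0.945 = 1663
40–59: 558 × 0.949 = 530
60–79: 2012 × 0.944 = 1899
80+: 2001 × 0.96 + 2240 × 0.56 = 1921 + 1254 = 3175
Net migration: 80+ − 147 → 3028
End of period: [913, 1663, 530, 1899, 3028]
Period 3:
Births: 1663 × 0.521 = 866, 530 × 0.309 = 164 — total 1030
20–39: 913 × 0.945 = 863
40–59: 1663 × 0.949 = 1578
60–79: 530 × 0.944 = 500
80+: 1899 × 0.96 + 3028 × 0.56 = 1823 + 1696 = 3519
Net migration: 80+ − 147 → 3372
End of period: [1030, 863, 1578, 500, 3372]
Period 4:
Births: 863 × 0.521 = 450, 1578 × 0.309 = 488 — total 938
20–39: 1030 × 0.945 = 973
40–59: 863 × 0.949 = 819
60–79: 1578 × 0.944 = 1490
80+: 500 × 0.96 + 3372 × 0.56 = 480 + 1888 = 2368
Net migration: 80+ − 147 → 2221
End of period: [938, 973, 819, 1490, 2221]
Total after period 4: 938 + 973 + 819 + 1490 + 2221 = 6441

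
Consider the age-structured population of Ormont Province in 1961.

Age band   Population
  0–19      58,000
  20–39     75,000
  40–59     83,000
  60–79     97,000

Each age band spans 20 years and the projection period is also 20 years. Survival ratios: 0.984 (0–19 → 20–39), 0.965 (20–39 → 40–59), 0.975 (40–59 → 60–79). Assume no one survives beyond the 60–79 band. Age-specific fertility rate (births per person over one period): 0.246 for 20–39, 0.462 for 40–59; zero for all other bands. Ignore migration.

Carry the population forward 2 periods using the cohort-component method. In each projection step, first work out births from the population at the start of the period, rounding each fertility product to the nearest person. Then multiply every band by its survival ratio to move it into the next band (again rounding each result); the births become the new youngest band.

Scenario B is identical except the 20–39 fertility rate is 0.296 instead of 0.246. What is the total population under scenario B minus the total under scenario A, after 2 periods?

6543

(Groups numbered youngest = 1 to oldest = 4.)
After projecting period 1:
Births: 75000 × 0.246 = 18450 ; 83000 × 0.462 = 38346 → 56796
Group 2: 58000 × 0.984 = 57072
Group 3: 75000 × 0.965 = 72375
Group 4: 83000 × 0.975 = 80925
Population now: 0–19=56796, 20–39=57072, 40–59=72375, 60–79=80925
After projecting period 2:
Births: 57072 × 0.246 = 14040 ; 72375 × 0.462 = 33437 → 47477
Group 2: 56796 × 0.984 = 55887
Group 3: 57072 × 0.965 = 55074
Group 4: 72375 × 0.975 = 70566
Population now: 0–19=47477, 20–39=55887, 40–59=55074, 60–79=70566
Scenario A total after 2 periods: 229004
Scenario B projection —
After projecting period 1:
Births: 75000 × 0.296 = 22200 ; 83000 × 0.462 = 38346 → 60546
Group 2: 58000 × 0.984 = 57072
Group 3: 75000 × 0.965 = 72375
Group 4: 83000 × 0.975 = 80925
Population now: 0–19=60546, 20–39=57072, 40–59=72375, 60–79=80925
After projecting period 2:
Births: 57072 × 0.296 = 16893 ; 72375 × 0.462 = 33437 → 50330
Group 2: 60546 × 0.984 = 59577
Group 3: 57072 × 0.965 = 55074
Group 4: 72375 × 0.975 = 70566
Population now: 0–19=50330, 20–39=59577, 40–59=55074, 60–79=70566
Scenario B total after 2 periods: 235547
Difference B − A = 235547 − 229004 = 6543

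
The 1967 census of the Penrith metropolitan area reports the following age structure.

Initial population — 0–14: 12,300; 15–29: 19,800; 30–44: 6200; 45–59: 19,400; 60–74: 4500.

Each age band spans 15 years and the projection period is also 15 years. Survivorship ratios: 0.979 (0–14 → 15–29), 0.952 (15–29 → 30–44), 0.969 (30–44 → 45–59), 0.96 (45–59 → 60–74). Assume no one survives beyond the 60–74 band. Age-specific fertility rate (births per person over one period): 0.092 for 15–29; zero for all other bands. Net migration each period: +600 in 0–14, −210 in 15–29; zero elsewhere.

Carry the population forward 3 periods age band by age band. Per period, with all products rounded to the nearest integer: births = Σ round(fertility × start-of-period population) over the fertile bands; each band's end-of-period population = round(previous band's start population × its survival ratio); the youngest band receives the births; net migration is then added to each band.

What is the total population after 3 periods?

32750

Period 1:
Births: 19800 * 0.092 = 1822
15–29: 12300 * 0.979 = 12042
30–44: 19800 * 0.952 = 18850
45–59: 6200 * 0.969 = 6008
60–74: 19400 * 0.96 = 18624
Net migration: 0–14 + 600 → 2422; 15–29 − 210 → 11832
→ [2422, 11832, 18850, 6008, 18624]
Period 2:
Births: 11832 * 0.092 = 1089
15–29: 2422 * 0.979 = 2371
30–44: 11832 * 0.952 = 11264
45–59: 18850 * 0.969 = 18266
60–74: 6008 * 0.96 = 5768
Net migration: 0–14 + 600 → 1689; 15–29 − 210 → 2161
→ [1689, 2161, 11264, 18266, 5768]
Period 3:
Births: 2161 * 0.092 = 199
15–29: 1689 * 0.979 = 1654
30–44: 2161 * 0.952 = 2057
45–59: 11264 * 0.969 = 10915
60–74: 18266 * 0.96 = 17535
Net migration: 0–14 + 600 → 799; 15–29 − 210 → 1444
→ [799, 1444, 2057, 10915, 17535]
Total after period 3: 799 + 1444 + 2057 + 10915 + 17535 = 32750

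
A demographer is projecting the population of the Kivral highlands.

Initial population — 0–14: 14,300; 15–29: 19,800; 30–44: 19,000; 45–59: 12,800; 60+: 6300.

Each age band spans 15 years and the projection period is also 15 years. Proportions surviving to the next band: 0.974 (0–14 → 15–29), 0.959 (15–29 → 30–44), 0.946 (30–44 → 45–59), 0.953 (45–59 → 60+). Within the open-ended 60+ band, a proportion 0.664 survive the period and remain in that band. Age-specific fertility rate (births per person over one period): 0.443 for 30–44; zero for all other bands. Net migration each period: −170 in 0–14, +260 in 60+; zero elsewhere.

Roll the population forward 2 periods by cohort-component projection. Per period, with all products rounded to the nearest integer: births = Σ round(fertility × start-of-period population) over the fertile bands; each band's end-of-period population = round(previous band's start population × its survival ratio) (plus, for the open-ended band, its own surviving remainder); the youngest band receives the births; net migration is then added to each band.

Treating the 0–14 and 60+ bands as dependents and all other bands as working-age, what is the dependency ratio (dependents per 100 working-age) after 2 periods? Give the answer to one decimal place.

93.2

Call the groups 1 to 5, youngest first.
— Period 1 —
Births: 19000 × 0.443 = 8417
Group 2: 14300 × 0.974 = 13928
Group 3: 19800 × 0.959 = 18988
Group 4: 19000 × 0.946 = 17974
Group 5: 12800 × 0.953 + 6300 × 0.664 = 12198 + 4183 = 16381
Net migration: Group 1 − 170 → 8247; Group 5 + 260 → 16641
Giving 8247 / 13928 / 18988 / 17974 / 16641.
— Period 2 —
Births: 18988 × 0.443 = 8412
Group 2: 8247 × 0.974 = 8033
Group 3: 13928 × 0.959 = 13357
Group 4: 18988 × 0.946 = 17963
Group 5: 17974 × 0.953 + 16641 × 0.664 = 17129 + 11050 = 28179
Net migration: Group 1 − 170 → 8242; Group 5 + 260 → 28439
Giving 8242 / 8033 / 13357 / 17963 / 28439.
Dependents (band 0–14 + band 60+) = 8242 + 28439 = 36681; working-age = 39353; ratio = 36681/39353 × 100 = 93.2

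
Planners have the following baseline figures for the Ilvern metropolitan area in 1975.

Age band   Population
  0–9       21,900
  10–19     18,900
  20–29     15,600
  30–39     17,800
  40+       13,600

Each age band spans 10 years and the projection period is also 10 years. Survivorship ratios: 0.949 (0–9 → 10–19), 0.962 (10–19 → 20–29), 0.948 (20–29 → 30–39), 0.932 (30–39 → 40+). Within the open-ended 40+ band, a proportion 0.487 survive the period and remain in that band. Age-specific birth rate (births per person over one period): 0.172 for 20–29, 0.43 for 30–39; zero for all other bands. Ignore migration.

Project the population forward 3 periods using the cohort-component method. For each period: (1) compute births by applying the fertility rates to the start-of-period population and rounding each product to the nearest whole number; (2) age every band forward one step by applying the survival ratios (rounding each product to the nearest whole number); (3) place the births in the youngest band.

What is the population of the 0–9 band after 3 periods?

Numbering the groups 1..5 from youngest to oldest:
— Period 1 —
Births: 15600 × 0.172 = 2683  |  17800 × 0.43 = 7654 → total 10337
Group 2: 21900 × 0.949 = 20783
Group 3: 18900 × 0.962 = 18182
Group 4: 15600 × 0.948 = 14789
Group 5: 17800 × 0.932 + 13600 × 0.487 = 16590 + 6623 = 23213
→ [10337, 20783, 18182, 14789, 23213]
— Period 2 —
Births: 18182 × 0.172 = 3127  |  14789 × 0.43 = 6359 → total 9486
Group 2: 10337 × 0.949 = 9810
Group 3: 20783 × 0.962 = 19993
Group 4: 18182 × 0.948 = 17237
Group 5: 14789 × 0.932 + 23213 × 0.487 = 13783 + 11305 = 25088
→ [9486, 9810, 19993, 17237, 25088]
— Period 3 —
Births: 19993 × 0.172 = 3439  |  17237 × 0.43 = 7412 → total 10851
Group 2: 9486 × 0.949 = 9002
Group 3: 9810 × 0.962 = 9437
Group 4: 19993 × 0.948 = 18953
Group 5: 17237 × 0.932 + 25088 × 0.487 = 16065 + 12218 = 28283
→ [10851, 9002, 9437, 18953, 28283]

10851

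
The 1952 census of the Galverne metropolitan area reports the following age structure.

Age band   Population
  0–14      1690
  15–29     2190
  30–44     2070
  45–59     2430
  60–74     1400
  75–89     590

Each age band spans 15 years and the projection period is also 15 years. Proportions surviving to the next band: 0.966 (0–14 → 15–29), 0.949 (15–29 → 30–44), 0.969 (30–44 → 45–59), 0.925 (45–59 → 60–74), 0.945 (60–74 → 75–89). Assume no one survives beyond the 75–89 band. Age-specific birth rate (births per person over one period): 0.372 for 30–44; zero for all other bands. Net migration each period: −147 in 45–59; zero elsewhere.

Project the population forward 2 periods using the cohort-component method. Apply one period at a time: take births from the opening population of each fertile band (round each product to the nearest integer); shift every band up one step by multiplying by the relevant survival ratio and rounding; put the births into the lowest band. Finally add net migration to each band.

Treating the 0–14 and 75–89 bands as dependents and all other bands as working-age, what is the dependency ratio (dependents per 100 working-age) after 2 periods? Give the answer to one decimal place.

Let group 1 be 0–14 through group 6 = 75–89.
[period 1]
Births: 2070 × 0.372 = 770
Group 2: 1690 × 0.966 = 1633
Group 3: 2190 × 0.949 = 2078
Group 4: 2070 × 0.969 = 2006
Group 5: 2430 × 0.925 = 2248
Group 6: 1400 × 0.945 = 1323
Net migration: Group 4 − 147 → 1859
Giving 770 / 1633 / 2078 / 1859 / 2248 / 1323.
[period 2]
Births: 2078 × 0.372 = 773
Group 2: 770 × 0.966 = 744
Group 3: 1633 × 0.949 = 1550
Group 4: 2078 × 0.969 = 2014
Group 5: 1859 × 0.925 = 1720
Group 6: 2248 × 0.945 = 2124
Net migration: Group 4 − 147 → 1867
Giving 773 / 744 / 1550 / 1867 / 1720 / 2124.
Dependents (band 0–14 + band 75–89) = 773 + 2124 = 2897; working-age = 5881; ratio = 2897/5881 × 100 = 49.3

49.3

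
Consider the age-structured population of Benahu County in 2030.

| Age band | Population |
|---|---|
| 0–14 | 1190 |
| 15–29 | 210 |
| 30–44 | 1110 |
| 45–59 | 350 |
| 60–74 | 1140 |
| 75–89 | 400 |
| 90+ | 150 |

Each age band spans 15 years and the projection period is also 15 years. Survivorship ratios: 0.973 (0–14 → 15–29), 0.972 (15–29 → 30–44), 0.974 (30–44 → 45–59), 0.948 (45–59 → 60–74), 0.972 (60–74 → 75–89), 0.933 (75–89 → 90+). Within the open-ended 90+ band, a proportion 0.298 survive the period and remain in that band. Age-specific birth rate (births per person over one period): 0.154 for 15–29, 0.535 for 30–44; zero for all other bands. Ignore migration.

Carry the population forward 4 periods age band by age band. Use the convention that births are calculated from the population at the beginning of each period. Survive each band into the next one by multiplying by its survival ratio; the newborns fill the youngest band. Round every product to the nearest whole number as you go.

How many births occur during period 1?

626

Let group 1 be 0–14 through group 7 = 90+.
Period 1.
Births: 210 × 0.154 = 32 ; 1110 × 0.535 = 594 — total 626
Group 2: 1190 × 0.973 = 1158
Group 3: 210 × 0.972 = 204
Group 4: 1110 × 0.974 = 1081
Group 5: 350 × 0.948 = 332
Group 6: 1140 × 0.972 = 1108
Group 7: 400 × 0.933 + 150 × 0.298 = 373 + 45 = 418
Population now: 0–14=626, 15–29=1158, 30–44=204, 45–59=1081, 60–74=332, 75–89=1108, 90+=418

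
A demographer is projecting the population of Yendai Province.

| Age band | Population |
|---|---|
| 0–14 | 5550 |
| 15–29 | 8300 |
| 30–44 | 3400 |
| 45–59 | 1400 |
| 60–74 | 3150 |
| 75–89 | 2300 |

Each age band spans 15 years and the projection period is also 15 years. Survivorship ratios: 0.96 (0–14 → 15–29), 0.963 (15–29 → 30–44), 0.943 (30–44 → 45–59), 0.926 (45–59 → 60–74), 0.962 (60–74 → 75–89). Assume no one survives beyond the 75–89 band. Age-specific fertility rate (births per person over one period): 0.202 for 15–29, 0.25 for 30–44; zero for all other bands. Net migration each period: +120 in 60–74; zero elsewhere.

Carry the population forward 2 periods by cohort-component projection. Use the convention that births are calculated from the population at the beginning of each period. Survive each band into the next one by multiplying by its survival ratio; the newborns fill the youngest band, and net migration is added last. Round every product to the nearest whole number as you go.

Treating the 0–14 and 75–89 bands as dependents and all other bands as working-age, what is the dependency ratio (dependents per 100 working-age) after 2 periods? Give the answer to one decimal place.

24.4

Period 1.
Births: 8300 × 0.202 = 1677, 3400 × 0.25 = 850 → 2527
15–29: 5550 × 0.96 = 5328
30–44: 8300 × 0.963 = 7993
45–59: 3400 × 0.943 = 3206
60–74: 1400 × 0.926 = 1296
75–89: 3150 × 0.962 = 3030
Net migration: 60–74 + 120 → 1416
End of period: [2527, 5328, 7993, 3206, 1416, 3030]
Period 2.
Births: 5328 × 0.202 = 1076, 7993 × 0.25 = 1998 → 3074
15–29: 2527 × 0.96 = 2426
30–44: 5328 × 0.963 = 5131
45–59: 7993 × 0.943 = 7537
60–74: 3206 × 0.926 = 2969
75–89: 1416 × 0.962 = 1362
Net migration: 60–74 + 120 → 3089
End of period: [3074, 2426, 5131, 7537, 3089, 1362]
Dependents (band 0–14 + band 75–89) = 3074 + 1362 = 4436; working-age = 18183; ratio = 4436/18183 × 100 = 24.4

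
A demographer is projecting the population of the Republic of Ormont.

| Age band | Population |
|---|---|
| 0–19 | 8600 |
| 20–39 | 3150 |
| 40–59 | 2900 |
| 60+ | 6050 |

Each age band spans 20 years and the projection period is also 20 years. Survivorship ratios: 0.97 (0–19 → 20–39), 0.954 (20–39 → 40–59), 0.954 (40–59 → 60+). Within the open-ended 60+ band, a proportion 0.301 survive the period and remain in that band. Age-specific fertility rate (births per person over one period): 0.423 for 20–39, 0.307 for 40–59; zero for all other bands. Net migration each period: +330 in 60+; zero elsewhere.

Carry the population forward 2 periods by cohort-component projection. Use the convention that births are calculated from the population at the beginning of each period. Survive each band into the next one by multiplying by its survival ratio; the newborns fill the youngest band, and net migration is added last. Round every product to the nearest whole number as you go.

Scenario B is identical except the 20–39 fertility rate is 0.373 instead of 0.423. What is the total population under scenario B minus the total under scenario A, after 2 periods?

-569

Numbering the groups 1..4 from youngest to oldest:
Period 1:
Births: 3150 × 0.423 = 1332, 2900 × 0.307 = 890 — total 2222
Group 2: 8600 × 0.97 = 8342
Group 3: 3150 × 0.954 = 3005
Group 4: 2900 × 0.954 + 6050 × 0.301 = 2767 + 1821 = 4588
Net migration: Group 4 + 330 → 4918
Giving 2222 / 8342 / 3005 / 4918.
Period 2:
Births: 8342 × 0.423 = 3529, 3005 × 0.307 = 923 — total 4452
Group 2: 2222 × 0.97 = 2155
Group 3: 8342 × 0.954 = 7958
Group 4: 3005 × 0.954 + 4918 × 0.301 = 2867 + 1480 = 4347
Net migration: Group 4 + 330 → 4677
Giving 4452 / 2155 / 7958 / 4677.
Scenario A total after 2 periods: 19242
Scenario B projection —
Period 1:
Births: 3150 × 0.373 = 1175, 2900 × 0.307 = 890 — total 2065
Group 2: 8600 × 0.97 = 8342
Group 3: 3150 × 0.954 = 3005
Group 4: 2900 × 0.954 + 6050 × 0.301 = 2767 + 1821 = 4588
Net migration: Group 4 + 330 → 4918
Giving 2065 / 8342 / 3005 / 4918.
Period 2:
Births: 8342 × 0.373 = 3112, 3005 × 0.307 = 923 — total 4035
Group 2: 2065 × 0.97 = 2003
Group 3: 8342 × 0.954 = 7958
Group 4: 3005 × 0.954 + 4918 × 0.301 = 2867 + 1480 = 4347
Net migration: Group 4 + 330 → 4677
Giving 4035 / 2003 / 7958 / 4677.
Scenario B total after 2 periods: 18673
Difference B − A = 18673 − 19242 = -569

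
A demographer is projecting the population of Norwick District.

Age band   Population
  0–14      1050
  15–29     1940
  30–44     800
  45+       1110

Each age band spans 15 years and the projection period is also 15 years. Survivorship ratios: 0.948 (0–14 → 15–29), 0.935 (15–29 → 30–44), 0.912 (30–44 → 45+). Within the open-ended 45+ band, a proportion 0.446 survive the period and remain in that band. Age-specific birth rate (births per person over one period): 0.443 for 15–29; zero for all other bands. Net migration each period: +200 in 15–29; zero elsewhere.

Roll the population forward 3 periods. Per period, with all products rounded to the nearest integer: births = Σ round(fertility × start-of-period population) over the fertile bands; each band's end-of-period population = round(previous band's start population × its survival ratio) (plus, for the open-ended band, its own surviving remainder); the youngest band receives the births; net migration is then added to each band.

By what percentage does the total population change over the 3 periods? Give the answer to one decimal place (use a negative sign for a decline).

-16.4

Period 1:
Births: 1940 × 0.443 = 859
15–29: 1050 × 0.948 = 995
30–44: 1940 × 0.935 = 1814
45+: 800 × 0.912 + 1110 × 0.446 = 730 + 495 = 1225
Net migration: 15–29 + 200 → 1195
Giving 859 / 1195 / 1814 / 1225.
Period 2:
Births: 1195 × 0.443 = 529
15–29: 859 × 0.948 = 814
30–44: 1195 × 0.935 = 1117
45+: 1814 × 0.912 + 1225 × 0.446 = 1654 + 546 = 2200
Net migration: 15–29 + 200 → 1014
Giving 529 / 1014 / 1117 / 2200.
Period 3:
Births: 1014 × 0.443 = 449
15–29: 529 × 0.948 = 501
30–44: 1014 × 0.935 = 948
45+: 1117 × 0.912 + 2200 × 0.446 = 1019 + 981 = 2000
Net migration: 15–29 + 200 → 701
Giving 449 / 701 / 948 / 2000.
Total: 4900 → 4098; change = -802; percentage change = -16.4%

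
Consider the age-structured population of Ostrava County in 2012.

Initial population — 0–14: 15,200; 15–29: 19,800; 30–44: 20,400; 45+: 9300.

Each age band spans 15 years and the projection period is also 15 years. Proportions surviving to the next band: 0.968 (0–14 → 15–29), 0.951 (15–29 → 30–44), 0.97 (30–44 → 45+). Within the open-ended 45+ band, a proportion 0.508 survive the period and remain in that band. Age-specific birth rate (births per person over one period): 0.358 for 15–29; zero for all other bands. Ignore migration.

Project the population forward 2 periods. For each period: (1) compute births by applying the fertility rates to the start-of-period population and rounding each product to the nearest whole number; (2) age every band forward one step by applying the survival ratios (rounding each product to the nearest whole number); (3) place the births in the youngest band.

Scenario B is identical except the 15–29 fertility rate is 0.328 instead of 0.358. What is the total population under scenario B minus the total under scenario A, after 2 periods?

-1017

[period 1]
Births: 19800 * 0.358 = 7088
15–29: 15200 * 0.968 = 14714
30–44: 19800 * 0.951 = 18830
45+: 20400 * 0.97 + 9300 * 0.508 = 19788 + 4724 = 24512
End of period: [7088, 14714, 18830, 24512]
[period 2]
Births: 14714 * 0.358 = 5268
15–29: 7088 * 0.968 = 6861
30–44: 14714 * 0.951 = 13993
45+: 18830 * 0.97 + 24512 * 0.508 = 18265 + 12452 = 30717
End of period: [5268, 6861, 13993, 30717]
Scenario A total after 2 periods: 56839
Scenario B projection —
[period 1]
Births: 19800 * 0.328 = 6494
15–29: 15200 * 0.968 = 14714
30–44: 19800 * 0.951 = 18830
45+: 20400 * 0.97 + 9300 * 0.508 = 19788 + 4724 = 24512
End of period: [6494, 14714, 18830, 24512]
[period 2]
Births: 14714 * 0.328 = 4826
15–29: 6494 * 0.968 = 6286
30–44: 14714 * 0.951 = 13993
45+: 18830 * 0.97 + 24512 * 0.508 = 18265 + 12452 = 30717
End of period: [4826, 6286, 13993, 30717]
Scenario B total after 2 periods: 55822
Difference B − A = 55822 − 56839 = -1017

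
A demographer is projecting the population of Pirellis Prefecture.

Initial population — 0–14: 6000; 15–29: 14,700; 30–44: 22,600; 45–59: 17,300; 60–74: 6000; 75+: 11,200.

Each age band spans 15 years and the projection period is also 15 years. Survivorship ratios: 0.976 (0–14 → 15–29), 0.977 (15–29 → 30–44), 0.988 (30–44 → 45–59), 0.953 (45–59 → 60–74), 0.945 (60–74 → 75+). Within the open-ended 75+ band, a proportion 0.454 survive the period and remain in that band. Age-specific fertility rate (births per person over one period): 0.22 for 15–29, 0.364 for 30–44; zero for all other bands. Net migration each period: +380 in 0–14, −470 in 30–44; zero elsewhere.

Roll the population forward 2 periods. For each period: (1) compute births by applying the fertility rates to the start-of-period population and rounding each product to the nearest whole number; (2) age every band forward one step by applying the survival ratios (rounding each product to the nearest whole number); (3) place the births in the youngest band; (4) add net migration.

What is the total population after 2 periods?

79000

— Period 1 —
Births: 14700 × 0.22 = 3234, 22600 × 0.364 = 8226 → total 11460
15–29: 6000 × 0.976 = 5856
30–44: 14700 × 0.977 = 14362
45–59: 22600 × 0.988 = 22329
60–74: 17300 × 0.953 = 16487
75+: 6000 × 0.945 + 11200 × 0.454 = 5670 + 5085 = 10755
Net migration: 0–14 + 380 → 11840; 30–44 − 470 → 13892
End of period: [11840, 5856, 13892, 22329, 16487, 10755]
— Period 2 —
Births: 5856 × 0.22 = 1288, 13892 × 0.364 = 5057 → total 6345
15–29: 11840 × 0.976 = 11556
30–44: 5856 × 0.977 = 5721
45–59: 13892 × 0.988 = 13725
60–74: 22329 × 0.953 = 21280
75+: 16487 × 0.945 + 10755 × 0.454 = 15580 + 4883 = 20463
Net migration: 0–14 + 380 → 6725; 30–44 − 470 → 5251
End of period: [6725, 11556, 5251, 13725, 21280, 20463]
Total after period 2: 6725 + 11556 + 5251 + 13725 + 21280 + 20463 = 79000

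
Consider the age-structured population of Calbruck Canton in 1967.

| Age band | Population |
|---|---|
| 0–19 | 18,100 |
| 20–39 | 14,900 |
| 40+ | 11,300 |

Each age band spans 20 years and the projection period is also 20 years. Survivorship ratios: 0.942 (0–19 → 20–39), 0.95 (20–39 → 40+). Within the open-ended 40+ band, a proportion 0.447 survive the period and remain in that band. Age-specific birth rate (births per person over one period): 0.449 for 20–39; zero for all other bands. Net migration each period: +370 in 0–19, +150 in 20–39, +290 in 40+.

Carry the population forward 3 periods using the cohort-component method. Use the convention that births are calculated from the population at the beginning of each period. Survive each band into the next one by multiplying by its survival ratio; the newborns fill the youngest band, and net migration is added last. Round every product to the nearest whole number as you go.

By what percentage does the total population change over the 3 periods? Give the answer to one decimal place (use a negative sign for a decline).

Numbering the groups 1..3 from youngest to oldest:
— Period 1 —
Births: 14900 * 0.449 = 6690
Group 2: 18100 * 0.942 = 17050
Group 3: 14900 * 0.95 + 11300 * 0.447 = 14155 + 5051 = 19206
Net migration: Group 1 + 370 → 7060; Group 2 + 150 → 17200; Group 3 + 290 → 19496
Population now: 0–19=7060, 20–39=17200, 40+=19496
— Period 2 —
Births: 17200 * 0.449 = 7723
Group 2: 7060 * 0.942 = 6651
Group 3: 17200 * 0.95 + 19496 * 0.447 = 16340 + 8715 = 25055
Net migration: Group 1 + 370 → 8093; Group 2 + 150 → 6801; Group 3 + 290 → 25345
Population now: 0–19=8093, 20–39=6801, 40+=25345
— Period 3 —
Births: 6801 * 0.449 = 3054
Group 2: 8093 * 0.942 = 7624
Group 3: 6801 * 0.95 + 25345 * 0.447 = 6461 + 11329 = 17790
Net migration: Group 1 + 370 → 3424; Group 2 + 150 → 7774; Group 3 + 290 → 18080
Population now: 0–19=3424, 20–39=7774, 40+=18080
Total: 44300 → 29278; change = -15022; percentage change = -33.9%

-33.9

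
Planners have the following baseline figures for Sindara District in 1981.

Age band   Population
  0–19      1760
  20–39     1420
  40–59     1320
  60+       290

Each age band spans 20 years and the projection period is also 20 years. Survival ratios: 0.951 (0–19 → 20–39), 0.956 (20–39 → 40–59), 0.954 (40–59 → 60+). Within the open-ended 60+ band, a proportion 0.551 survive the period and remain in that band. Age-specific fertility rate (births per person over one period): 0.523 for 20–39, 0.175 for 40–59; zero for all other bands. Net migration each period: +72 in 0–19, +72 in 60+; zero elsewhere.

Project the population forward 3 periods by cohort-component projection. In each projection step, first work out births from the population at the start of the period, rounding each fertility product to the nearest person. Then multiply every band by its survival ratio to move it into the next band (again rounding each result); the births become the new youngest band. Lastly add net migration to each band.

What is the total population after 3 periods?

(Bands numbered youngest = 1 to oldest = 4.)
Period 1.
Births: 1420 * 0.523 = 743 ; 1320 * 0.175 = 231 → 974
Band 2: 1760 * 0.951 = 1674
Band 3: 1420 * 0.956 = 1358
Band 4: 1320 * 0.954 + 290 * 0.551 = 1259 + 160 = 1419
Net migration: Band 1 + 72 → 1046; Band 4 + 72 → 1491
Giving 1046 / 1674 / 1358 / 1491.
Period 2.
Births: 1674 * 0.523 = 876 ; 1358 * 0.175 = 238 → 1114
Band 2: 1046 * 0.951 = 995
Band 3: 1674 * 0.956 = 1600
Band 4: 1358 * 0.954 + 1491 * 0.551 = 1296 + 822 = 2118
Net migration: Band 1 + 72 → 1186; Band 4 + 72 → 2190
Giving 1186 / 995 / 1600 / 2190.
Period 3.
Births: 995 * 0.523 = 520 ; 1600 * 0.175 = 280 → 800
Band 2: 1186 * 0.951 = 1128
Band 3: 995 * 0.956 = 951
Band 4: 1600 * 0.954 + 2190 * 0.551 = 1526 + 1207 = 2733
Net migration: Band 1 + 72 → 872; Band 4 + 72 → 2805
Giving 872 / 1128 / 951 / 2805.
Total after period 3: 872 + 1128 + 951 + 2805 = 5756

5756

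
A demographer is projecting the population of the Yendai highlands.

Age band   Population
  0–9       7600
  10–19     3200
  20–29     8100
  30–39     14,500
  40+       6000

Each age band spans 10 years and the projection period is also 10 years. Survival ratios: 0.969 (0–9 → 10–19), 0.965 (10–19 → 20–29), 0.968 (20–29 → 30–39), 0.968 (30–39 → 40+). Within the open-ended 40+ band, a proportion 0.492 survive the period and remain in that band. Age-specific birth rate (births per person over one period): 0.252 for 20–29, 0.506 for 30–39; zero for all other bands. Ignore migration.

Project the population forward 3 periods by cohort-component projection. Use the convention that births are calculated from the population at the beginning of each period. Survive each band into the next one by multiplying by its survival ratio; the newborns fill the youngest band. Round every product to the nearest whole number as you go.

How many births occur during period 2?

4746

[period 1]
Births: 8100 × 0.252 = 2041 ; 14500 × 0.506 = 7337 ⇒ total 9378
10–19: 7600 × 0.969 = 7364
20–29: 3200 × 0.965 = 3088
30–39: 8100 × 0.968 = 7841
40+: 14500 × 0.968 + 6000 × 0.492 = 14036 + 2952 = 16988
Giving 9378 / 7364 / 3088 / 7841 / 16988.
[period 2]
Births: 3088 × 0.252 = 778 ; 7841 × 0.506 = 3968 ⇒ total 4746
10–19: 9378 × 0.969 = 9087
20–29: 7364 × 0.965 = 7106
30–39: 3088 × 0.968 = 2989
40+: 7841 × 0.968 + 16988 × 0.492 = 7590 + 8358 = 15948
Giving 4746 / 9087 / 7106 / 2989 / 15948.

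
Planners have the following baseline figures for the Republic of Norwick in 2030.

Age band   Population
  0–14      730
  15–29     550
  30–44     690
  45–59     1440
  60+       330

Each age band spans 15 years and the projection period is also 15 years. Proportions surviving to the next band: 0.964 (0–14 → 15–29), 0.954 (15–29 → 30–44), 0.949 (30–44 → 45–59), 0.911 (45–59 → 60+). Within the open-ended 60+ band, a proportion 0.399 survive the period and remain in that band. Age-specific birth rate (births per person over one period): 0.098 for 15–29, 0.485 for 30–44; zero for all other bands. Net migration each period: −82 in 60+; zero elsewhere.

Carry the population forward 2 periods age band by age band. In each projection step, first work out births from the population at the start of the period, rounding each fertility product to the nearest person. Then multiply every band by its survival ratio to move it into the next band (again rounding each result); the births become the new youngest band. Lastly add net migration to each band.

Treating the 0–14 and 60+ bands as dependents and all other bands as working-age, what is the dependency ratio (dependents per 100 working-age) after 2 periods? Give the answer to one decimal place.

Numbering the groups 1..5 from youngest to oldest:
Period 1.
Births: 550 * 0.098 = 54 ; 690 * 0.485 = 335 — total 389
Group 2: 730 * 0.964 = 704
Group 3: 550 * 0.954 = 525
Group 4: 690 * 0.949 = 655
Group 5: 1440 * 0.911 + 330 * 0.399 = 1312 + 132 = 1444
Net migration: Group 5 − 82 → 1362
Giving 389 / 704 / 525 / 655 / 1362.
Period 2.
Births: 704 * 0.098 = 69 ; 525 * 0.485 = 255 — total 324
Group 2: 389 * 0.964 = 375
Group 3: 704 * 0.954 = 672
Group 4: 525 * 0.949 = 498
Group 5: 655 * 0.911 + 1362 * 0.399 = 597 + 543 = 1140
Net migration: Group 5 − 82 → 1058
Giving 324 / 375 / 672 / 498 / 1058.
Dependents (band 0–14 + band 60+) = 324 + 1058 = 1382; working-age = 1545; ratio = 1382/1545 × 100 = 89.4

89.4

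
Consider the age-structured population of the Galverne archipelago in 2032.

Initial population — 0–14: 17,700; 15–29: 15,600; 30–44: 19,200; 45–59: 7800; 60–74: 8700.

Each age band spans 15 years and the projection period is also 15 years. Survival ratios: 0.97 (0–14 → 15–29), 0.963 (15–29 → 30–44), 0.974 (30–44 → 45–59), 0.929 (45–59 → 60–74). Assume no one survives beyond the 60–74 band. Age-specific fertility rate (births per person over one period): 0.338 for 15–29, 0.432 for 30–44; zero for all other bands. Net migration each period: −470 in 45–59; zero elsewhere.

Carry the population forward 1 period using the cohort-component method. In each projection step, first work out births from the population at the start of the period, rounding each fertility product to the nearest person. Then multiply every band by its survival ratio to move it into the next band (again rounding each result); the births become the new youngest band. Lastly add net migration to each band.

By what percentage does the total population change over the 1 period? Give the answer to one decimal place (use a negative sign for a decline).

3.2

Numbering the bands 1..5 from youngest to oldest:
After projecting period 1:
Births: 15600 × 0.338 = 5273, 19200 × 0.432 = 8294 — total 13567
Band 2: 17700 × 0.97 = 17169
Band 3: 15600 × 0.963 = 15023
Band 4: 19200 × 0.974 = 18701
Band 5: 7800 × 0.929 = 7246
Net migration: Band 4 − 470 → 18231
End of period: [13567, 17169, 15023, 18231, 7246]
Total: 69000 → 71236; change = 2236; percentage change = 3.2%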